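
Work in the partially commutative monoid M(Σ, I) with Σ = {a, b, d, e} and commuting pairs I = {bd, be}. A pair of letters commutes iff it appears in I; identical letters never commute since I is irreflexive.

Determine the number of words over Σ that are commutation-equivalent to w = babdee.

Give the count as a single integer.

0(b) covers ∅
1(a) covers 0:b
2(b) covers 1:a
3(d) covers 1:a
4(e) covers 3:d
5(e) covers 4:e
floor of heap: 0:b
completions by unplaced set U, small U first (add the entries for U minus each lowest piece of U):
  |U|=1: {2}:1  {5}:1
  |U|=2: {2,5}:2  {4,5}:1
  |U|=3: {2,4,5}:3  {3,4,5}:1
  |U|=4: {2,3,4,5}:4
  start at 0(b): 4

4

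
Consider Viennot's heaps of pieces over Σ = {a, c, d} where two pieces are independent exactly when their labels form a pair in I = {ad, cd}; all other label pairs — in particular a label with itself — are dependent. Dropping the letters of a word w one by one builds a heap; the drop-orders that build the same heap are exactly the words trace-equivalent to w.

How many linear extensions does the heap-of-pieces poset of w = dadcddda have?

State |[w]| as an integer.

56

piece 0:d — minimal
piece 1:a — minimal
piece 2:d rests on {0:d}
piece 3:c rests on {1:a}
piece 4:d rests on {2:d}
piece 5:d rests on {4:d}
piece 6:d rests on {5:d}
piece 7:a rests on {3:c}
minimal pieces: {0:d, 1:a}
ways to finish when only these pieces remain (= sum over removing one remaining piece with nothing left below it):
  1 left: {6}→1  {7}→1
  2 left: {3,7}→1  {5,6}→1  {6,7}→2
  3 left: {1,3,7}→1  {3,6,7}→3  {4,5,6}→1  {5,6,7}→3
  4 left: {1,3,6,7}→4  {2,4,5,6}→1  {3,5,6,7}→6  {4,5,6,7}→4
  5 left: {0,2,4,5,6}→1  {1,3,5,6,7}→10  {2,4,5,6,7}→5  {3,4,5,6,7}→10
  6 left: {0,2,4,5,6,7}→6  {1,3,4,5,6,7}→20  {2,3,4,5,6,7}→15
  placing 0:d first → 35 extensions
  placing 1:a first → 21 extensions
total linear extensions = 56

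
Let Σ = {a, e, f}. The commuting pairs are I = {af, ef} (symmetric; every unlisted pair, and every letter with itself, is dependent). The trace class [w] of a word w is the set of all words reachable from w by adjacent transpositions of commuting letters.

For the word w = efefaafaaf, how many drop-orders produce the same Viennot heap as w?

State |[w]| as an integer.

0(e) covers ∅
1(f) covers ∅
2(e) covers 0:e
3(f) covers 1:f
4(a) covers 2:e
5(a) covers 4:a
6(f) covers 3:f
7(a) covers 5:a
8(a) covers 7:a
9(f) covers 6:f
floor of heap: 0:e, 1:f
completions by unplaced set U, small U first (add the entries for U minus each lowest piece of U):
  |U|=1: {8}:1  {9}:1
  |U|=2: {6,9}:1  {7,8}:1  {8,9}:2
  |U|=3: {3,6,9}:1  {5,7,8}:1  {6,8,9}:3  {7,8,9}:3
  |U|=4: {1,3,6,9}:1  {3,6,8,9}:4  {4,5,7,8}:1  {5,7,8,9}:4  {6,7,8,9}:6
  |U|=5: {1,3,6,8,9}:5  {2,4,5,7,8}:1  {3,6,7,8,9}:10  {4,5,7,8,9}:5  {5,6,7,8,9}:10
  |U|=6: {0,2,4,5,7,8}:1  {1,3,6,7,8,9}:15  {2,4,5,7,8,9}:6  {3,5,6,7,8,9}:20  {4,5,6,7,8,9}:15
  |U|=7: {0,2,4,5,7,8,9}:7  {1,3,5,6,7,8,9}:35  {2,4,5,6,7,8,9}:21  {3,4,5,6,7,8,9}:35
  |U|=8: {0,2,4,5,6,7,8,9}:28  {1,3,4,5,6,7,8,9}:70  {2,3,4,5,6,7,8,9}:56
  start at 0(e): 126
  start at 1(f): 84
sum over floor = 210

210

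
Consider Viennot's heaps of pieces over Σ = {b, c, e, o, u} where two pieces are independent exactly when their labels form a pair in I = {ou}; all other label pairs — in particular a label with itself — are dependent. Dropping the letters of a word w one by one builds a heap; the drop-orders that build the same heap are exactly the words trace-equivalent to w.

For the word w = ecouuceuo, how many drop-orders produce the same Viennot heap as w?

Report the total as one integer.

6

drop 0:e onto floor
drop 1:c onto {0:e}
drop 2:o onto {1:c}
drop 3:u onto {1:c}
drop 4:u onto {3:u}
drop 5:c onto {2:o, 4:u}
drop 6:e onto {5:c}
drop 7:u onto {6:e}
drop 8:o onto {6:e}
ground layer = {0:e}
drop-orders for the pieces not yet dropped (sum over which currently-grounded one goes next):
  1 to go: {7} 1  {8} 1
  2 to go: {7,8} 2
  3 to go: {6,7,8} 2
  4 to go: {5,6,7,8} 2
  5 to go: {2,5,6,7,8} 2  {4,5,6,7,8} 2
  6 to go: {2,4,5,6,7,8} 4  {3,4,5,6,7,8} 2
  7 to go: {2,3,4,5,6,7,8} 6
  if 0:e drops first: 6 orders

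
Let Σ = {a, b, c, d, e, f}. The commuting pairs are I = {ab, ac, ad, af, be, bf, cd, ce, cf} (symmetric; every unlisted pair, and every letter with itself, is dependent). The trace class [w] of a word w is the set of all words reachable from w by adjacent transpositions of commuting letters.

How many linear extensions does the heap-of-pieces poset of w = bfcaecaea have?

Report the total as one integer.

drop 0:b onto floor
drop 1:f onto floor
drop 2:c onto {0:b}
drop 3:a onto floor
drop 4:e onto {1:f, 3:a}
drop 5:c onto {2:c}
drop 6:a onto {4:e}
drop 7:e onto {6:a}
drop 8:a onto {7:e}
ground layer = {0:b, 1:f, 3:a}
drop-orders for the pieces not yet dropped (sum over which currently-grounded one goes next):
  1 to go: {5} 1  {8} 1
  2 to go: {2,5} 1  {5,8} 2  {7,8} 1
  3 to go: {0,2,5} 1  {2,5,8} 3  {5,7,8} 3  {6,7,8} 1
  4 to go: {0,2,5,8} 4  {2,5,7,8} 6  {4,6,7,8} 1  {5,6,7,8} 4
  5 to go: {0,2,5,7,8} 10  {1,4,6,7,8} 1  {2,5,6,7,8} 10  {3,4,6,7,8} 1  {4,5,6,7,8} 5
  6 to go: {0,2,5,6,7,8} 20  {1,3,4,6,7,8} 2  {1,4,5,6,7,8} 6  {2,4,5,6,7,8} 15  {3,4,5,6,7,8} 6
  7 to go: {0,2,4,5,6,7,8} 35  {1,2,4,5,6,7,8} 21  {1,3,4,5,6,7,8} 14  {2,3,4,5,6,7,8} 21
  if 0:b drops first: 56 orders
  if 1:f drops first: 56 orders
  if 3:a drops first: 56 orders
heap linearizations: 168

168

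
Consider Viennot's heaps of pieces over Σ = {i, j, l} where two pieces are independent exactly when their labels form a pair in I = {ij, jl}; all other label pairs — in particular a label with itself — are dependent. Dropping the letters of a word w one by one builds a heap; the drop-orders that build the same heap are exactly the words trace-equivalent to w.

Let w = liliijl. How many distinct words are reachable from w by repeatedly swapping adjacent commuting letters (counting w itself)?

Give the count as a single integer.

7

#0=l has no predecessor
#1=i depends on [0:l]
#2=l depends on [1:i]
#3=i depends on [2:l]
#4=i depends on [3:i]
#5=j has no predecessor
#6=l depends on [4:i]
sources: [0:l, 5:j]
N(rest) = Σ N(rest − s) over sources s of rest; N(one piece) = 1:
  size 1 → [5]=1  [6]=1
  size 2 → [4,6]=1  [5,6]=2
  size 3 → [3,4,6]=1  [4,5,6]=3
  size 4 → [2,3,4,6]=1  [3,4,5,6]=4
  size 5 → [1,2,3,4,6]=1  [2,3,4,5,6]=5
  first=0(l) contributes 6
  first=5(j) contributes 1
|[w]| = 7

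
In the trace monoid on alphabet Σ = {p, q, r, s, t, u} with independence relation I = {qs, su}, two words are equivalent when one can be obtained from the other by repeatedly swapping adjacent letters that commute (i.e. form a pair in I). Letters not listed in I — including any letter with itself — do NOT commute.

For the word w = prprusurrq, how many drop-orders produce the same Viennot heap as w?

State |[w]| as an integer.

3

0(p) covers ∅
1(r) covers 0:p
2(p) covers 1:r
3(r) covers 2:p
4(u) covers 3:r
5(s) covers 3:r
6(u) covers 4:u
7(r) covers 5:s, 6:u
8(r) covers 7:r
9(q) covers 8:r
floor of heap: 0:p
completions by unplaced set U, small U first (add the entries for U minus each lowest piece of U):
  |U|=1: {9}:1
  |U|=2: {8,9}:1
  |U|=3: {7,8,9}:1
  |U|=4: {5,7,8,9}:1  {6,7,8,9}:1
  |U|=5: {4,6,7,8,9}:1  {5,6,7,8,9}:2
  |U|=6: {4,5,6,7,8,9}:3
  |U|=7: {3,4,5,6,7,8,9}:3
  |U|=8: {2,3,4,5,6,7,8,9}:3
  start at 0(p): 3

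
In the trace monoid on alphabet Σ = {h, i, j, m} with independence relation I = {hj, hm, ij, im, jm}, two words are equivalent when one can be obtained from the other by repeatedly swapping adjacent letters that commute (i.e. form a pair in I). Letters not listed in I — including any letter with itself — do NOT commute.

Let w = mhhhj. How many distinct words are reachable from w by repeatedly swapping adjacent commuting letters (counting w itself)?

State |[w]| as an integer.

0(m) covers ∅
1(h) covers ∅
2(h) covers 1:h
3(h) covers 2:h
4(j) covers ∅
floor of heap: 0:m, 1:h, 4:j
completions by unplaced set U, small U first (add the entries for U minus each lowest piece of U):
  |U|=1: {0}:1  {3}:1  {4}:1
  |U|=2: {0,3}:2  {0,4}:2  {2,3}:1  {3,4}:2
  |U|=3: {0,2,3}:3  {0,3,4}:6  {1,2,3}:1  {2,3,4}:3
  start at 0(m): 4
  start at 1(h): 12
  start at 4(j): 4
sum over floor = 20

20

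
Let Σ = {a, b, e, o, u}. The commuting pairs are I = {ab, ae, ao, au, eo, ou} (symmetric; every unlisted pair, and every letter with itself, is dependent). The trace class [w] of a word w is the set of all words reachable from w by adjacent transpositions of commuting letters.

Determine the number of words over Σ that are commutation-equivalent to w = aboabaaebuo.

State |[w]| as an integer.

drop 0:a onto floor
drop 1:b onto floor
drop 2:o onto {1:b}
drop 3:a onto {0:a}
drop 4:b onto {2:o}
drop 5:a onto {3:a}
drop 6:a onto {5:a}
drop 7:e onto {4:b}
drop 8:b onto {7:e}
drop 9:u onto {8:b}
drop 10:o onto {8:b}
ground layer = {0:a, 1:b}
drop-orders for the pieces not yet dropped (sum over which currently-grounded one goes next):
  1 to go: {6} 1  {9} 1  {10} 1
  2 to go: {5,6} 1  {6,9} 2  {6,10} 2  {9,10} 2
  3 to go: {3,5,6} 1  {5,6,9} 3  {5,6,10} 3  {6,9,10} 6  {8,9,10} 2
  4 to go: {0,3,5,6} 1  {3,5,6,9} 4  {3,5,6,10} 4  {5,6,9,10} 12  {6,8,9,10} 8  {7,8,9,10} 2
  5 to go: {0,3,5,6,9} 5  {0,3,5,6,10} 5  {3,5,6,9,10} 20  {4,7,8,9,10} 2  {5,6,8,9,10} 20  {6,7,8,9,10} 10
  6 to go: {0,3,5,6,9,10} 30  {2,4,7,8,9,10} 2  {3,5,6,8,9,10} 40  {4,6,7,8,9,10} 12  {5,6,7,8,9,10} 30
  7 to go: {0,3,5,6,8,9,10} 70  {1,2,4,7,8,9,10} 2  {2,4,6,7,8,9,10} 14  {3,5,6,7,8,9,10} 70  {4,5,6,7,8,9,10} 42
  8 to go: {0,3,5,6,7,8,9,10} 140  {1,2,4,6,7,8,9,10} 16  {2,4,5,6,7,8,9,10} 56  {3,4,5,6,7,8,9,10} 112
  9 to go: {0,3,4,5,6,7,8,9,10} 252  {1,2,4,5,6,7,8,9,10} 72  {2,3,4,5,6,7,8,9,10} 168
  if 0:a drops first: 240 orders
  if 1:b drops first: 420 orders
heap linearizations: 660

660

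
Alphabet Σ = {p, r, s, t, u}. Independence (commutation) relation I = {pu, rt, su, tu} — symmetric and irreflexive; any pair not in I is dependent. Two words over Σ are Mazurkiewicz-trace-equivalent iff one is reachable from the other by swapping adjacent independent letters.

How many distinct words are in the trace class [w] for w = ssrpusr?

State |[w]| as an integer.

3

piece 0:s — minimal
piece 1:s rests on {0:s}
piece 2:r rests on {1:s}
piece 3:p rests on {2:r}
piece 4:u rests on {2:r}
piece 5:s rests on {3:p}
piece 6:r rests on {4:u, 5:s}
minimal pieces: {0:s}
ways to finish when only these pieces remain (= sum over removing one remaining piece with nothing left below it):
  1 left: {6}→1
  2 left: {4,6}→1  {5,6}→1
  3 left: {3,5,6}→1  {4,5,6}→2
  4 left: {3,4,5,6}→3
  5 left: {2,3,4,5,6}→3
  placing 0:s first → 3 extensions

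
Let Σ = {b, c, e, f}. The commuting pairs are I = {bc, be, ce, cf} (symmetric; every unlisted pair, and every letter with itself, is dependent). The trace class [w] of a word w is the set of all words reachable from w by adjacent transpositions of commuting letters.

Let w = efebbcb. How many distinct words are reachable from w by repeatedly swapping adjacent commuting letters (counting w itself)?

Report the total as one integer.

0(e) covers ∅
1(f) covers 0:e
2(e) covers 1:f
3(b) covers 1:f
4(b) covers 3:b
5(c) covers ∅
6(b) covers 4:b
floor of heap: 0:e, 5:c
completions by unplaced set U, small U first (add the entries for U minus each lowest piece of U):
  |U|=1: {2}:1  {5}:1  {6}:1
  |U|=2: {2,5}:2  {2,6}:2  {4,6}:1  {5,6}:2
  |U|=3: {2,4,6}:3  {2,5,6}:6  {3,4,6}:1  {4,5,6}:3
  |U|=4: {2,3,4,6}:4  {2,4,5,6}:12  {3,4,5,6}:4
  |U|=5: {1,2,3,4,6}:4  {2,3,4,5,6}:20
  start at 0(e): 24
  start at 5(c): 4
sum over floor = 28

28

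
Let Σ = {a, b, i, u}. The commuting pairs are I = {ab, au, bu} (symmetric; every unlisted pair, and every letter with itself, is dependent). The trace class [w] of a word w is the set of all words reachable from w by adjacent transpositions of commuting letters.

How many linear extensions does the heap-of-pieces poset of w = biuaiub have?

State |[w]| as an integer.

drop 0:b onto floor
drop 1:i onto {0:b}
drop 2:u onto {1:i}
drop 3:a onto {1:i}
drop 4:i onto {2:u, 3:a}
drop 5:u onto {4:i}
drop 6:b onto {4:i}
ground layer = {0:b}
drop-orders for the pieces not yet dropped (sum over which currently-grounded one goes next):
  1 to go: {5} 1  {6} 1
  2 to go: {5,6} 2
  3 to go: {4,5,6} 2
  4 to go: {2,4,5,6} 2  {3,4,5,6} 2
  5 to go: {2,3,4,5,6} 4
  if 0:b drops first: 4 orders

4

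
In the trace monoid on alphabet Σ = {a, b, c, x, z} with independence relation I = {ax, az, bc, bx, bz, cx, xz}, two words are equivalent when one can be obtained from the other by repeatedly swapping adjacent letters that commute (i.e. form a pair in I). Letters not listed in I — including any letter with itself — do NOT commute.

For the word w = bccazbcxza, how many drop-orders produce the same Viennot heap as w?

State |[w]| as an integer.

0(b) covers ∅
1(c) covers ∅
2(c) covers 1:c
3(a) covers 0:b, 2:c
4(z) covers 2:c
5(b) covers 3:a
6(c) covers 3:a, 4:z
7(x) covers ∅
8(z) covers 6:c
9(a) covers 5:b, 6:c
floor of heap: 0:b, 1:c, 7:x
completions by unplaced set U, small U first (add the entries for U minus each lowest piece of U):
  |U|=1: {7}:1  {8}:1  {9}:1
  |U|=2: {5,9}:1  {7,8}:2  {7,9}:2  {8,9}:2
  |U|=3: {5,7,9}:3  {5,8,9}:3  {6,8,9}:2  {7,8,9}:6
  |U|=4: {4,6,8,9}:2  {5,6,8,9}:5  {5,7,8,9}:12  {6,7,8,9}:8
  |U|=5: {3,5,6,8,9}:5  {4,5,6,8,9}:7  {4,6,7,8,9}:10  {5,6,7,8,9}:25
  |U|=6: {0,3,5,6,8,9}:5  {3,4,5,6,8,9}:12  {3,5,6,7,8,9}:30  {4,5,6,7,8,9}:42
  |U|=7: {0,3,4,5,6,8,9}:17  {0,3,5,6,7,8,9}:35  {2,3,4,5,6,8,9}:12  {3,4,5,6,7,8,9}:84
  |U|=8: {0,2,3,4,5,6,8,9}:29  {0,3,4,5,6,7,8,9}:136  {1,2,3,4,5,6,8,9}:12  {2,3,4,5,6,7,8,9}:96
  start at 0(b): 108
  start at 1(c): 261
  start at 7(x): 41
sum over floor = 410

410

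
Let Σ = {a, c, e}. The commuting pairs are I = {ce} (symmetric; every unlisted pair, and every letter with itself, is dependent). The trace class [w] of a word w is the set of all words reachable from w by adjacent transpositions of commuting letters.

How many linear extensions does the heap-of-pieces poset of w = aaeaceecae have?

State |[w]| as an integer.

6

0(a) covers ∅
1(a) covers 0:a
2(e) covers 1:a
3(a) covers 2:e
4(c) covers 3:a
5(e) covers 3:a
6(e) covers 5:e
7(c) covers 4:c
8(a) covers 6:e, 7:c
9(e) covers 8:a
floor of heap: 0:a
completions by unplaced set U, small U first (add the entries for U minus each lowest piece of U):
  |U|=1: {9}:1
  |U|=2: {8,9}:1
  |U|=3: {6,8,9}:1  {7,8,9}:1
  |U|=4: {4,7,8,9}:1  {5,6,8,9}:1  {6,7,8,9}:2
  |U|=5: {4,6,7,8,9}:3  {5,6,7,8,9}:3
  |U|=6: {4,5,6,7,8,9}:6
  |U|=7: {3,4,5,6,7,8,9}:6
  |U|=8: {2,3,4,5,6,7,8,9}:6
  start at 0(a): 6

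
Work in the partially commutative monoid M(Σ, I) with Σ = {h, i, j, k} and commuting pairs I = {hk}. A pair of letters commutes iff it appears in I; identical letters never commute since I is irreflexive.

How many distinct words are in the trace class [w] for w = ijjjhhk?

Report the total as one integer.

3

#0=i has no predecessor
#1=j depends on [0:i]
#2=j depends on [1:j]
#3=j depends on [2:j]
#4=h depends on [3:j]
#5=h depends on [4:h]
#6=k depends on [3:j]
sources: [0:i]
N(rest) = Σ N(rest − s) over sources s of rest; N(one piece) = 1:
  size 1 → [5]=1  [6]=1
  size 2 → [4,5]=1  [5,6]=2
  size 3 → [4,5,6]=3
  size 4 → [3,4,5,6]=3
  size 5 → [2,3,4,5,6]=3
  first=0(i) contributes 3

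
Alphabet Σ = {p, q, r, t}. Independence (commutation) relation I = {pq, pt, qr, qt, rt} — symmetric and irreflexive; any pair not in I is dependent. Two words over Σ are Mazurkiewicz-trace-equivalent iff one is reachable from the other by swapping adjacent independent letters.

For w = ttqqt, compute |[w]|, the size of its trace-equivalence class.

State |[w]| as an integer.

piece 0:t — minimal
piece 1:t rests on {0:t}
piece 2:q — minimal
piece 3:q rests on {2:q}
piece 4:t rests on {1:t}
minimal pieces: {0:t, 2:q}
ways to finish when only these pieces remain (= sum over removing one remaining piece with nothing left below it):
  1 left: {3}→1  {4}→1
  2 left: {1,4}→1  {2,3}→1  {3,4}→2
  3 left: {0,1,4}→1  {1,3,4}→3  {2,3,4}→3
  placing 0:t first → 6 extensions
  placing 2:q first → 4 extensions
total linear extensions = 10

10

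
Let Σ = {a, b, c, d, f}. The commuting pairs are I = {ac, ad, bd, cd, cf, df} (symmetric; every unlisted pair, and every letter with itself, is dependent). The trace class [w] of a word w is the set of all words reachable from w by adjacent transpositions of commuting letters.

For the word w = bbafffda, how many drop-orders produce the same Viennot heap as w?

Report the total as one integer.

8

drop 0:b onto floor
drop 1:b onto {0:b}
drop 2:a onto {1:b}
drop 3:f onto {2:a}
drop 4:f onto {3:f}
drop 5:f onto {4:f}
drop 6:d onto floor
drop 7:a onto {5:f}
ground layer = {0:b, 6:d}
drop-orders for the pieces not yet dropped (sum over which currently-grounded one goes next):
  1 to go: {6} 1  {7} 1
  2 to go: {5,7} 1  {6,7} 2
  3 to go: {4,5,7} 1  {5,6,7} 3
  4 to go: {3,4,5,7} 1  {4,5,6,7} 4
  5 to go: {2,3,4,5,7} 1  {3,4,5,6,7} 5
  6 to go: {1,2,3,4,5,7} 1  {2,3,4,5,6,7} 6
  if 0:b drops first: 7 orders
  if 6:d drops first: 1 orders
heap linearizations: 8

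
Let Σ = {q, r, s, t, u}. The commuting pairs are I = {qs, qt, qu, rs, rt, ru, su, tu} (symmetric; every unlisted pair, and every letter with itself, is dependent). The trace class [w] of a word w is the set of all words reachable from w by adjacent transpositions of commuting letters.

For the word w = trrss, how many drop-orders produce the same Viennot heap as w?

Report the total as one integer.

10

piece 0:t — minimal
piece 1:r — minimal
piece 2:r rests on {1:r}
piece 3:s rests on {0:t}
piece 4:s rests on {3:s}
minimal pieces: {0:t, 1:r}
ways to finish when only these pieces remain (= sum over removing one remaining piece with nothing left below it):
  1 left: {2}→1  {4}→1
  2 left: {1,2}→1  {2,4}→2  {3,4}→1
  3 left: {0,3,4}→1  {1,2,4}→3  {2,3,4}→3
  placing 0:t first → 6 extensions
  placing 1:r first → 4 extensions
total linear extensions = 10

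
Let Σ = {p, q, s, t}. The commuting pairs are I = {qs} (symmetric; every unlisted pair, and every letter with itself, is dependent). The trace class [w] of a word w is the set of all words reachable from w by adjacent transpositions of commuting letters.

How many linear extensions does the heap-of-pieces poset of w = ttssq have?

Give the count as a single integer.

#0=t has no predecessor
#1=t depends on [0:t]
#2=s depends on [1:t]
#3=s depends on [2:s]
#4=q depends on [1:t]
sources: [0:t]
N(rest) = Σ N(rest − s) over sources s of rest; N(one piece) = 1:
  size 1 → [3]=1  [4]=1
  size 2 → [2,3]=1  [3,4]=2
  size 3 → [2,3,4]=3
  first=0(t) contributes 3

3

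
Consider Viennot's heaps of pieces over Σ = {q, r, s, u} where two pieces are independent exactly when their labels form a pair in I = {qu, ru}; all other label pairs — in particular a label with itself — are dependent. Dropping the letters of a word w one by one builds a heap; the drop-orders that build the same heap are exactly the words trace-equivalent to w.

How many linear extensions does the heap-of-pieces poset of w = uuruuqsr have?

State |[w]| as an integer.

#0=u has no predecessor
#1=u depends on [0:u]
#2=r has no predecessor
#3=u depends on [1:u]
#4=u depends on [3:u]
#5=q depends on [2:r]
#6=s depends on [4:u, 5:q]
#7=r depends on [6:s]
sources: [0:u, 2:r]
N(rest) = Σ N(rest − s) over sources s of rest; N(one piece) = 1:
  size 1 → [7]=1
  size 2 → [6,7]=1
  size 3 → [4,6,7]=1  [5,6,7]=1
  size 4 → [2,5,6,7]=1  [3,4,6,7]=1  [4,5,6,7]=2
  size 5 → [1,3,4,6,7]=1  [2,4,5,6,7]=3  [3,4,5,6,7]=3
  size 6 → [0,1,3,4,6,7]=1  [1,3,4,5,6,7]=4  [2,3,4,5,6,7]=6
  first=0(u) contributes 10
  first=2(r) contributes 5
|[w]| = 15

15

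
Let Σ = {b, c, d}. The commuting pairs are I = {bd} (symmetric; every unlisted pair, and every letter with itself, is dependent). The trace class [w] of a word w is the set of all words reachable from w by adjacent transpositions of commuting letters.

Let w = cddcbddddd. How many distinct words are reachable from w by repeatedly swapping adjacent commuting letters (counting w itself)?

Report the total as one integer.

#0=c has no predecessor
#1=d depends on [0:c]
#2=d depends on [1:d]
#3=c depends on [2:d]
#4=b depends on [3:c]
#5=d depends on [3:c]
#6=d depends on [5:d]
#7=d depends on [6:d]
#8=d depends on [7:d]
#9=d depends on [8:d]
sources: [0:c]
N(rest) = Σ N(rest − s) over sources s of rest; N(one piece) = 1:
  size 1 → [4]=1  [9]=1
  size 2 → [4,9]=2  [8,9]=1
  size 3 → [4,8,9]=3  [7,8,9]=1
  size 4 → [4,7,8,9]=4  [6,7,8,9]=1
  size 5 → [4,6,7,8,9]=5  [5,6,7,8,9]=1
  size 6 → [4,5,6,7,8,9]=6
  size 7 → [3,4,5,6,7,8,9]=6
  size 8 → [2,3,4,5,6,7,8,9]=6
  first=0(c) contributes 6

6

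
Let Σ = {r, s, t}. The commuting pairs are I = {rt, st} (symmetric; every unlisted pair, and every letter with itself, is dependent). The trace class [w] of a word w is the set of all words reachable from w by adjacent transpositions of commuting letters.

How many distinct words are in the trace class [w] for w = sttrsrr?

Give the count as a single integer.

0(s) covers ∅
1(t) covers ∅
2(t) covers 1:t
3(r) covers 0:s
4(s) covers 3:r
5(r) covers 4:s
6(r) covers 5:r
floor of heap: 0:s, 1:t
completions by unplaced set U, small U first (add the entries for U minus each lowest piece of U):
  |U|=1: {2}:1  {6}:1
  |U|=2: {1,2}:1  {2,6}:2  {5,6}:1
  |U|=3: {1,2,6}:3  {2,5,6}:3  {4,5,6}:1
  |U|=4: {1,2,5,6}:6  {2,4,5,6}:4  {3,4,5,6}:1
  |U|=5: {0,3,4,5,6}:1  {1,2,4,5,6}:10  {2,3,4,5,6}:5
  start at 0(s): 15
  start at 1(t): 6
sum over floor = 21

21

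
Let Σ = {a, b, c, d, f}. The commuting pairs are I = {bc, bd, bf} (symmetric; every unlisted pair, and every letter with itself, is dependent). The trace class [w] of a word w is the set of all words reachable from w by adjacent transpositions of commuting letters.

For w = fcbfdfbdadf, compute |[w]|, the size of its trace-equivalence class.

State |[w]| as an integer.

28

drop 0:f onto floor
drop 1:c onto {0:f}
drop 2:b onto floor
drop 3:f onto {1:c}
drop 4:d onto {3:f}
drop 5:f onto {4:d}
drop 6:b onto {2:b}
drop 7:d onto {5:f}
drop 8:a onto {6:b, 7:d}
drop 9:d onto {8:a}
drop 10:f onto {9:d}
ground layer = {0:f, 2:b}
drop-orders for the pieces not yet dropped (sum over which currently-grounded one goes next):
  1 to go: {10} 1
  2 to go: {9,10} 1
  3 to go: {8,9,10} 1
  4 to go: {6,8,9,10} 1  {7,8,9,10} 1
  5 to go: {2,6,8,9,10} 1  {5,7,8,9,10} 1  {6,7,8,9,10} 2
  6 to go: {2,6,7,8,9,10} 3  {4,5,7,8,9,10} 1  {5,6,7,8,9,10} 3
  7 to go: {2,5,6,7,8,9,10} 6  {3,4,5,7,8,9,10} 1  {4,5,6,7,8,9,10} 4
  8 to go: {1,3,4,5,7,8,9,10} 1  {2,4,5,6,7,8,9,10} 10  {3,4,5,6,7,8,9,10} 5
  9 to go: {0,1,3,4,5,7,8,9,10} 1  {1,3,4,5,6,7,8,9,10} 6  {2,3,4,5,6,7,8,9,10} 15
  if 0:f drops first: 21 orders
  if 2:b drops first: 7 orders
heap linearizations: 28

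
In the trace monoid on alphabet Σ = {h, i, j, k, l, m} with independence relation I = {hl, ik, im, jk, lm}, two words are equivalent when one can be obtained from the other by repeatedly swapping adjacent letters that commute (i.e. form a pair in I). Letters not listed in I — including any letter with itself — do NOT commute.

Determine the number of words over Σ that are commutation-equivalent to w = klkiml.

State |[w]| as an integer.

5

#0=k has no predecessor
#1=l depends on [0:k]
#2=k depends on [1:l]
#3=i depends on [1:l]
#4=m depends on [2:k]
#5=l depends on [2:k, 3:i]
sources: [0:k]
N(rest) = Σ N(rest − s) over sources s of rest; N(one piece) = 1:
  size 1 → [4]=1  [5]=1
  size 2 → [3,5]=1  [4,5]=2
  size 3 → [2,4,5]=2  [3,4,5]=3
  size 4 → [2,3,4,5]=5
  first=0(k) contributes 5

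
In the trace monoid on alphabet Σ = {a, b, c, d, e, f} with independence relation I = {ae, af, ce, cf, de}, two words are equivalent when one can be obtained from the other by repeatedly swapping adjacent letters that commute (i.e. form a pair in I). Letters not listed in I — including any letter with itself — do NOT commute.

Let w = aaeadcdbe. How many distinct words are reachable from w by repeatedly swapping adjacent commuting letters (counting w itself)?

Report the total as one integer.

drop 0:a onto floor
drop 1:a onto {0:a}
drop 2:e onto floor
drop 3:a onto {1:a}
drop 4:d onto {3:a}
drop 5:c onto {4:d}
drop 6:d onto {5:c}
drop 7:b onto {2:e, 6:d}
drop 8:e onto {7:b}
ground layer = {0:a, 2:e}
drop-orders for the pieces not yet dropped (sum over which currently-grounded one goes next):
  1 to go: {8} 1
  2 to go: {7,8} 1
  3 to go: {2,7,8} 1  {6,7,8} 1
  4 to go: {2,6,7,8} 2  {5,6,7,8} 1
  5 to go: {2,5,6,7,8} 3  {4,5,6,7,8} 1
  6 to go: {2,4,5,6,7,8} 4  {3,4,5,6,7,8} 1
  7 to go: {1,3,4,5,6,7,8} 1  {2,3,4,5,6,7,8} 5
  if 0:a drops first: 6 orders
  if 2:e drops first: 1 orders
heap linearizations: 7

7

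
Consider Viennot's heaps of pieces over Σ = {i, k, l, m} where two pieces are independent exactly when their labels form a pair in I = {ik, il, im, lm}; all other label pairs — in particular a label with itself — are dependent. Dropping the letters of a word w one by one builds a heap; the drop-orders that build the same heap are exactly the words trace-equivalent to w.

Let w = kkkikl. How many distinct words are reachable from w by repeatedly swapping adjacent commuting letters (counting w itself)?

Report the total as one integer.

6

0(k) covers ∅
1(k) covers 0:k
2(k) covers 1:k
3(i) covers ∅
4(k) covers 2:k
5(l) covers 4:k
floor of heap: 0:k, 3:i
completions by unplaced set U, small U first (add the entries for U minus each lowest piece of U):
  |U|=1: {3}:1  {5}:1
  |U|=2: {3,5}:2  {4,5}:1
  |U|=3: {2,4,5}:1  {3,4,5}:3
  |U|=4: {1,2,4,5}:1  {2,3,4,5}:4
  start at 0(k): 5
  start at 3(i): 1
sum over floor = 6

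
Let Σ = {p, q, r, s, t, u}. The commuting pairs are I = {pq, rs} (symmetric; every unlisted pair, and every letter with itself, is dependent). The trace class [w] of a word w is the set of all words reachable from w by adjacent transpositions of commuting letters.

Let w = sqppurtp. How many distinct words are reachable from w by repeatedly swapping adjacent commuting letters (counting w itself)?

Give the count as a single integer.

#0=s has no predecessor
#1=q depends on [0:s]
#2=p depends on [0:s]
#3=p depends on [2:p]
#4=u depends on [1:q, 3:p]
#5=r depends on [4:u]
#6=t depends on [5:r]
#7=p depends on [6:t]
sources: [0:s]
N(rest) = Σ N(rest − s) over sources s of rest; N(one piece) = 1:
  size 1 → [7]=1
  size 2 → [6,7]=1
  size 3 → [5,6,7]=1
  size 4 → [4,5,6,7]=1
  size 5 → [1,4,5,6,7]=1  [3,4,5,6,7]=1
  size 6 → [1,3,4,5,6,7]=2  [2,3,4,5,6,7]=1
  first=0(s) contributes 3

3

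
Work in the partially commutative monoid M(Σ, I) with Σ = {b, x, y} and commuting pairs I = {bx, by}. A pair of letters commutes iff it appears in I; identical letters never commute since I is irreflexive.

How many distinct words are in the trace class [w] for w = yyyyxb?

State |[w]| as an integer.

#0=y has no predecessor
#1=y depends on [0:y]
#2=y depends on [1:y]
#3=y depends on [2:y]
#4=x depends on [3:y]
#5=b has no predecessor
sources: [0:y, 5:b]
N(rest) = Σ N(rest − s) over sources s of rest; N(one piece) = 1:
  size 1 → [4]=1  [5]=1
  size 2 → [3,4]=1  [4,5]=2
  size 3 → [2,3,4]=1  [3,4,5]=3
  size 4 → [1,2,3,4]=1  [2,3,4,5]=4
  first=0(y) contributes 5
  first=5(b) contributes 1
|[w]| = 6

6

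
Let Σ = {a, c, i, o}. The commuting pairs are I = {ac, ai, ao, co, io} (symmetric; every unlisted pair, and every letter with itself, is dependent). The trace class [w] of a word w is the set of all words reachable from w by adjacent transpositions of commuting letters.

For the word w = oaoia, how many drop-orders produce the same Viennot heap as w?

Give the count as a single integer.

30

0(o) covers ∅
1(a) covers ∅
2(o) covers 0:o
3(i) covers ∅
4(a) covers 1:a
floor of heap: 0:o, 1:a, 3:i
completions by unplaced set U, small U first (add the entries for U minus each lowest piece of U):
  |U|=1: {2}:1  {3}:1  {4}:1
  |U|=2: {0,2}:1  {1,4}:1  {2,3}:2  {2,4}:2  {3,4}:2
  |U|=3: {0,2,3}:3  {0,2,4}:3  {1,2,4}:3  {1,3,4}:3  {2,3,4}:6
  start at 0(o): 12
  start at 1(a): 12
  start at 3(i): 6
sum over floor = 30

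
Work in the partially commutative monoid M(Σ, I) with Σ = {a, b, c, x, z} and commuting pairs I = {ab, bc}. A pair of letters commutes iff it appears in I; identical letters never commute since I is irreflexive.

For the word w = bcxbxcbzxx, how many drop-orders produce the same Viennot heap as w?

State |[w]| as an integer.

4

drop 0:b onto floor
drop 1:c onto floor
drop 2:x onto {0:b, 1:c}
drop 3:b onto {2:x}
drop 4:x onto {3:b}
drop 5:c onto {4:x}
drop 6:b onto {4:x}
drop 7:z onto {5:c, 6:b}
drop 8:x onto {7:z}
drop 9:x onto {8:x}
ground layer = {0:b, 1:c}
drop-orders for the pieces not yet dropped (sum over which currently-grounded one goes next):
  1 to go: {9} 1
  2 to go: {8,9} 1
  3 to go: {7,8,9} 1
  4 to go: {5,7,8,9} 1  {6,7,8,9} 1
  5 to go: {5,6,7,8,9} 2
  6 to go: {4,5,6,7,8,9} 2
  7 to go: {3,4,5,6,7,8,9} 2
  8 to go: {2,3,4,5,6,7,8,9} 2
  if 0:b drops first: 2 orders
  if 1:c drops first: 2 orders
heap linearizations: 4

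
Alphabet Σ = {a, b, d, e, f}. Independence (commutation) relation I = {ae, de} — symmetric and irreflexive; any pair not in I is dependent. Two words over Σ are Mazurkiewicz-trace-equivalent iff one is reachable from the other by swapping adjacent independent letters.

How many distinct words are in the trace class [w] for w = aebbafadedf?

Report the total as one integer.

0(a) covers ∅
1(e) covers ∅
2(b) covers 0:a, 1:e
3(b) covers 2:b
4(a) covers 3:b
5(f) covers 4:a
6(a) covers 5:f
7(d) covers 6:a
8(e) covers 5:f
9(d) covers 7:d
10(f) covers 8:e, 9:d
floor of heap: 0:a, 1:e
completions by unplaced set U, small U first (add the entries for U minus each lowest piece of U):
  |U|=1: {10}:1
  |U|=2: {8,10}:1  {9,10}:1
  |U|=3: {7,9,10}:1  {8,9,10}:2
  |U|=4: {6,7,9,10}:1  {7,8,9,10}:3
  |U|=5: {6,7,8,9,10}:4
  |U|=6: {5,6,7,8,9,10}:4
  |U|=7: {4,5,6,7,8,9,10}:4
  |U|=8: {3,4,5,6,7,8,9,10}:4
  |U|=9: {2,3,4,5,6,7,8,9,10}:4
  start at 0(a): 4
  start at 1(e): 4
sum over floor = 8

8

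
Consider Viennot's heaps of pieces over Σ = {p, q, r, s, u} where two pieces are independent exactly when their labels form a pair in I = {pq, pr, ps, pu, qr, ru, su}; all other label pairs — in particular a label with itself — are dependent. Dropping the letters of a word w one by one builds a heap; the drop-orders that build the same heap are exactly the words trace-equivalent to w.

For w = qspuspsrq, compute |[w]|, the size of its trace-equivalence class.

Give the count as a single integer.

0(q) covers ∅
1(s) covers 0:q
2(p) covers ∅
3(u) covers 0:q
4(s) covers 1:s
5(p) covers 2:p
6(s) covers 4:s
7(r) covers 6:s
8(q) covers 3:u, 6:s
floor of heap: 0:q, 2:p
completions by unplaced set U, small U first (add the entries for U minus each lowest piece of U):
  |U|=1: {5}:1  {7}:1  {8}:1
  |U|=2: {2,5}:1  {3,8}:1  {5,7}:2  {5,8}:2  {7,8}:2
  |U|=3: {2,5,7}:3  {2,5,8}:3  {3,5,8}:3  {3,7,8}:3  {5,7,8}:6  {6,7,8}:2
  |U|=4: {2,3,5,8}:6  {2,5,7,8}:12  {3,5,7,8}:12  {3,6,7,8}:5  {4,6,7,8}:2  {5,6,7,8}:8
  |U|=5: {1,4,6,7,8}:2  {2,3,5,7,8}:30  {2,5,6,7,8}:20  {3,4,6,7,8}:7  {3,5,6,7,8}:25  {4,5,6,7,8}:10
  |U|=6: {1,3,4,6,7,8}:9  {1,4,5,6,7,8}:12  {2,3,5,6,7,8}:75  {2,4,5,6,7,8}:30  {3,4,5,6,7,8}:42
  |U|=7: {0,1,3,4,6,7,8}:9  {1,2,4,5,6,7,8}:42  {1,3,4,5,6,7,8}:63  {2,3,4,5,6,7,8}:147
  start at 0(q): 252
  start at 2(p): 72
sum over floor = 324

324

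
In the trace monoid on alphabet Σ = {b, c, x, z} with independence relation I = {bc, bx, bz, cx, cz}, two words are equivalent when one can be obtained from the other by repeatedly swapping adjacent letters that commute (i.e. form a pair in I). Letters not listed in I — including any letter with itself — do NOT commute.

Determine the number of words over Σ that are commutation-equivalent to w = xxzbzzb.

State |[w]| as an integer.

piece 0:x — minimal
piece 1:x rests on {0:x}
piece 2:z rests on {1:x}
piece 3:b — minimal
piece 4:z rests on {2:z}
piece 5:z rests on {4:z}
piece 6:b rests on {3:b}
minimal pieces: {0:x, 3:b}
ways to finish when only these pieces remain (= sum over removing one remaining piece with nothing left below it):
  1 left: {5}→1  {6}→1
  2 left: {3,6}→1  {4,5}→1  {5,6}→2
  3 left: {2,4,5}→1  {3,5,6}→3  {4,5,6}→3
  4 left: {1,2,4,5}→1  {2,4,5,6}→4  {3,4,5,6}→6
  5 left: {0,1,2,4,5}→1  {1,2,4,5,6}→5  {2,3,4,5,6}→10
  placing 0:x first → 15 extensions
  placing 3:b first → 6 extensions
total linear extensions = 21

21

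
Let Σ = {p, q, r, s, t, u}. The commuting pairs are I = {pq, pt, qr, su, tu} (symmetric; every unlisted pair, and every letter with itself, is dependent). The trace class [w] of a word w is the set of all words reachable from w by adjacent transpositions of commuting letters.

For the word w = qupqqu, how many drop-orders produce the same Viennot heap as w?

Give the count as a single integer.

0(q) covers ∅
1(u) covers 0:q
2(p) covers 1:u
3(q) covers 1:u
4(q) covers 3:q
5(u) covers 2:p, 4:q
floor of heap: 0:q
completions by unplaced set U, small U first (add the entries for U minus each lowest piece of U):
  |U|=1: {5}:1
  |U|=2: {2,5}:1  {4,5}:1
  |U|=3: {2,4,5}:2  {3,4,5}:1
  |U|=4: {2,3,4,5}:3
  start at 0(q): 3

3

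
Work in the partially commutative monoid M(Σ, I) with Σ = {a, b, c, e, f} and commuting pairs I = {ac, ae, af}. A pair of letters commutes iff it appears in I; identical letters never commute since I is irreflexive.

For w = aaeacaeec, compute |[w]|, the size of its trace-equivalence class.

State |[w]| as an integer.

piece 0:a — minimal
piece 1:a rests on {0:a}
piece 2:e — minimal
piece 3:a rests on {1:a}
piece 4:c rests on {2:e}
piece 5:a rests on {3:a}
piece 6:e rests on {4:c}
piece 7:e rests on {6:e}
piece 8:c rests on {7:e}
minimal pieces: {0:a, 2:e}
ways to finish when only these pieces remain (= sum over removing one remaining piece with nothing left below it):
  1 left: {5}→1  {8}→1
  2 left: {3,5}→1  {5,8}→2  {7,8}→1
  3 left: {1,3,5}→1  {3,5,8}→3  {5,7,8}→3  {6,7,8}→1
  4 left: {0,1,3,5}→1  {1,3,5,8}→4  {3,5,7,8}→6  {4,6,7,8}→1  {5,6,7,8}→4
  5 left: {0,1,3,5,8}→5  {1,3,5,7,8}→10  {2,4,6,7,8}→1  {3,5,6,7,8}→10  {4,5,6,7,8}→5
  6 left: {0,1,3,5,7,8}→15  {1,3,5,6,7,8}→20  {2,4,5,6,7,8}→6  {3,4,5,6,7,8}→15
  7 left: {0,1,3,5,6,7,8}→35  {1,3,4,5,6,7,8}→35  {2,3,4,5,6,7,8}→21
  placing 0:a first → 56 extensions
  placing 2:e first → 70 extensions
total linear extensions = 126

126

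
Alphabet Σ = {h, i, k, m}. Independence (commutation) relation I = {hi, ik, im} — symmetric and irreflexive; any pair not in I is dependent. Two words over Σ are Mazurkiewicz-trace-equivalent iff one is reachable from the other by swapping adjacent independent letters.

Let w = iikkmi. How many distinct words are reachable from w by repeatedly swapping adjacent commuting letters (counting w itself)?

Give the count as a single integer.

20

#0=i has no predecessor
#1=i depends on [0:i]
#2=k has no predecessor
#3=k depends on [2:k]
#4=m depends on [3:k]
#5=i depends on [1:i]
sources: [0:i, 2:k]
N(rest) = Σ N(rest − s) over sources s of rest; N(one piece) = 1:
  size 1 → [4]=1  [5]=1
  size 2 → [1,5]=1  [3,4]=1  [4,5]=2
  size 3 → [0,1,5]=1  [1,4,5]=3  [2,3,4]=1  [3,4,5]=3
  size 4 → [0,1,4,5]=4  [1,3,4,5]=6  [2,3,4,5]=4
  first=0(i) contributes 10
  first=2(k) contributes 10
|[w]| = 20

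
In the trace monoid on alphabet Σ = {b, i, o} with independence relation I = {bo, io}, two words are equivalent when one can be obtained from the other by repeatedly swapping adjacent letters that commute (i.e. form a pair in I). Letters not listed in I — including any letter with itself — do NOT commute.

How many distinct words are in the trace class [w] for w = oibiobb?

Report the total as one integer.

21

piece 0:o — minimal
piece 1:i — minimal
piece 2:b rests on {1:i}
piece 3:i rests on {2:b}
piece 4:o rests on {0:o}
piece 5:b rests on {3:i}
piece 6:b rests on {5:b}
minimal pieces: {0:o, 1:i}
ways to finish when only these pieces remain (= sum over removing one remaining piece with nothing left below it):
  1 left: {4}→1  {6}→1
  2 left: {0,4}→1  {4,6}→2  {5,6}→1
  3 left: {0,4,6}→3  {3,5,6}→1  {4,5,6}→3
  4 left: {0,4,5,6}→6  {2,3,5,6}→1  {3,4,5,6}→4
  5 left: {0,3,4,5,6}→10  {1,2,3,5,6}→1  {2,3,4,5,6}→5
  placing 0:o first → 6 extensions
  placing 1:i first → 15 extensions
total linear extensions = 21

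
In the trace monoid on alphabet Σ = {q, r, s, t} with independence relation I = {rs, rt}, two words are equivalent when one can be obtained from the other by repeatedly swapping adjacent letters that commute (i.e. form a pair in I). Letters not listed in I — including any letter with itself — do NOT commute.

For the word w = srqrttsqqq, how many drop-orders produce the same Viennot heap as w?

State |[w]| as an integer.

8

piece 0:s — minimal
piece 1:r — minimal
piece 2:q rests on {0:s, 1:r}
piece 3:r rests on {2:q}
piece 4:t rests on {2:q}
piece 5:t rests on {4:t}
piece 6:s rests on {5:t}
piece 7:q rests on {3:r, 6:s}
piece 8:q rests on {7:q}
piece 9:q rests on {8:q}
minimal pieces: {0:s, 1:r}
ways to finish when only these pieces remain (= sum over removing one remaining piece with nothing left below it):
  1 left: {9}→1
  2 left: {8,9}→1
  3 left: {7,8,9}→1
  4 left: {3,7,8,9}→1  {6,7,8,9}→1
  5 left: {3,6,7,8,9}→2  {5,6,7,8,9}→1
  6 left: {3,5,6,7,8,9}→3  {4,5,6,7,8,9}→1
  7 left: {3,4,5,6,7,8,9}→4
  8 left: {2,3,4,5,6,7,8,9}→4
  placing 0:s first → 4 extensions
  placing 1:r first → 4 extensions
total linear extensions = 8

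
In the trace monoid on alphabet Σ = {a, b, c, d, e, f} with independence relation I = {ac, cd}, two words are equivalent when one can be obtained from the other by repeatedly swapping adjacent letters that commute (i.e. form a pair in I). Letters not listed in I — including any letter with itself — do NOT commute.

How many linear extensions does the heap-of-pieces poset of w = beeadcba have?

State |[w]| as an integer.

3

drop 0:b onto floor
drop 1:e onto {0:b}
drop 2:e onto {1:e}
drop 3:a onto {2:e}
drop 4:d onto {3:a}
drop 5:c onto {2:e}
drop 6:b onto {4:d, 5:c}
drop 7:a onto {6:b}
ground layer = {0:b}
drop-orders for the pieces not yet dropped (sum over which currently-grounded one goes next):
  1 to go: {7} 1
  2 to go: {6,7} 1
  3 to go: {4,6,7} 1  {5,6,7} 1
  4 to go: {3,4,6,7} 1  {4,5,6,7} 2
  5 to go: {3,4,5,6,7} 3
  6 to go: {2,3,4,5,6,7} 3
  if 0:b drops first: 3 orders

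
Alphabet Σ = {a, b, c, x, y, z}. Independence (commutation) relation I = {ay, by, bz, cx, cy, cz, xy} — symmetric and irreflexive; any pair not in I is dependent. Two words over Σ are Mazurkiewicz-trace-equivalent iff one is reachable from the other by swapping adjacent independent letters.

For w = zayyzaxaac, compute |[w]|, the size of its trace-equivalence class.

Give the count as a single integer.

3

#0=z has no predecessor
#1=a depends on [0:z]
#2=y depends on [0:z]
#3=y depends on [2:y]
#4=z depends on [1:a, 3:y]
#5=a depends on [4:z]
#6=x depends on [5:a]
#7=a depends on [6:x]
#8=a depends on [7:a]
#9=c depends on [8:a]
sources: [0:z]
N(rest) = Σ N(rest − s) over sources s of rest; N(one piece) = 1:
  size 1 → [9]=1
  size 2 → [8,9]=1
  size 3 → [7,8,9]=1
  size 4 → [6,7,8,9]=1
  size 5 → [5,6,7,8,9]=1
  size 6 → [4,5,6,7,8,9]=1
  size 7 → [1,4,5,6,7,8,9]=1  [3,4,5,6,7,8,9]=1
  size 8 → [1,3,4,5,6,7,8,9]=2  [2,3,4,5,6,7,8,9]=1
  first=0(z) contributes 3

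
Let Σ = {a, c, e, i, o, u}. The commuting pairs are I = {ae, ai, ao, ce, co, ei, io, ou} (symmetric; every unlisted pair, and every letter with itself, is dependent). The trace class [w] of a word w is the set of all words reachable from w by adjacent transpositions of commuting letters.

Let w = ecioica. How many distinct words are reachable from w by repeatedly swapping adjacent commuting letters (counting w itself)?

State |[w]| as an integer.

21

drop 0:e onto floor
drop 1:c onto floor
drop 2:i onto {1:c}
drop 3:o onto {0:e}
drop 4:i onto {2:i}
drop 5:c onto {4:i}
drop 6:a onto {5:c}
ground layer = {0:e, 1:c}
drop-orders for the pieces not yet dropped (sum over which currently-grounded one goes next):
  1 to go: {3} 1  {6} 1
  2 to go: {0,3} 1  {3,6} 2  {5,6} 1
  3 to go: {0,3,6} 3  {3,5,6} 3  {4,5,6} 1
  4 to go: {0,3,5,6} 6  {2,4,5,6} 1  {3,4,5,6} 4
  5 to go: {0,3,4,5,6} 10  {1,2,4,5,6} 1  {2,3,4,5,6} 5
  if 0:e drops first: 6 orders
  if 1:c drops first: 15 orders
heap linearizations: 21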